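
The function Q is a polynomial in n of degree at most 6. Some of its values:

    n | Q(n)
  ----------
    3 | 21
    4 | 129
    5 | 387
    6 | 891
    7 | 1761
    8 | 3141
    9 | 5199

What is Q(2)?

-9

Write Q(n) = an^6 + bn^5 + cn^4 + dn³ + en² + pn + q; the 7 given values yield a linear system in the 7 coefficients.
Solving, the top 2 coefficients vanish, and Q(n) = n^4 - 2n³ + 2n² - 7n - 3.
Then Q(2) = -9.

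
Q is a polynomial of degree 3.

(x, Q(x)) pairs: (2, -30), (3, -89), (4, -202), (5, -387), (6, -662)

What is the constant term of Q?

First differences: -59, -113, -185, -275. Second differences: -54, -72, -90. Third differences: -18, -18.
Level-3 differences are constant, so Q has degree 3.
Fitting a degree-3 polynomial gives Q(x) = -3x³ - 2x - 2.
The constant term is Q(0) = -2.

-2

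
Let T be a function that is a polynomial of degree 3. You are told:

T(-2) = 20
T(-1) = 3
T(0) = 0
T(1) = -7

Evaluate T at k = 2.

Write T(k) = ak³ + bk² + ck + d; the 4 given values yield a linear system in the 4 coefficients.
Solving, T(k) = -3k³ - 2k² - 2k.
Then T(2) = -36.

-36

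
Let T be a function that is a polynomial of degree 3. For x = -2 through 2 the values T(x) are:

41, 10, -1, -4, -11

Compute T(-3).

104

Write T(x) = ax³ + bx² + cx + d; the 5 given values yield a linear system in the 4 coefficients.
Solving, T(x) = -2x³ + 4x² - 5x - 1.
Then T(-3) = 104.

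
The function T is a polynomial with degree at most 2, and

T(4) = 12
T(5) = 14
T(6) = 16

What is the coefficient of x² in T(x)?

0

Write T(x) = ax² + bx + c; the 3 given values yield a linear system in the 3 coefficients.
Solving, the leading coefficient vanishes, and T(x) = 2x + 4.
The coefficient of x² is 0.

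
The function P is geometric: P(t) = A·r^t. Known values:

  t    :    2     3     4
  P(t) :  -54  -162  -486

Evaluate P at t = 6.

Consecutive ratio: -162/(-54) = 3, and -486/(-162) = 3, so r = 3.
Then A·3^2 = -54 gives A = -6, and P(t) = -6·3^t.
P(6) = -6·3^6 = -4374.

-4374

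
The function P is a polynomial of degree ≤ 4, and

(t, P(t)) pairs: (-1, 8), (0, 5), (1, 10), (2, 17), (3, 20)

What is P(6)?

-55

First differences: -3, 5, 7, 3. Second differences: 8, 2, -4. Third differences: -6, -6.
Level-3 differences are constant, so P has degree 3.
Fitting a degree-3 polynomial gives P(t) = -t³ + 4t² + 2t + 5.
Then P(6) = -55.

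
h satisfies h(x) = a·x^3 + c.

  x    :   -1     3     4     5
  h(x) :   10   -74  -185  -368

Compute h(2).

-17

From h(-1) = 10 and h(3) = -74: -1a + c = 10 and 27a + c = -74.
Subtracting: 28a = -84, so a = -3; then c = 10 − (-3)·(-1) = 7.
So h(x) = -3x³ + 7, and h(2) = -17.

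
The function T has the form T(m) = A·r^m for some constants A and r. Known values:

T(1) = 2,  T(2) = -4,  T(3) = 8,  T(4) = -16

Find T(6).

-64

Consecutive ratio: -4/2 = -2, and 8/(-4) = -2, so r = -2.
Then A·(-2)^1 = 2 gives A = -1, and T(m) = -1·(-2)^m.
T(6) = -1·(-2)^6 = -64.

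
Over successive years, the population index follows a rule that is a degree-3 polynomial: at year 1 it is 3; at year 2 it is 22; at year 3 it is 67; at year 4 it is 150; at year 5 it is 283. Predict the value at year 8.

1102

Write the value at x as u(x).
First differences: 19, 45, 83, 133. Second differences: 26, 38, 50. Third differences: 12, 12.
Level-3 differences are constant, so u has degree 3.
Fitting a degree-3 polynomial gives u(x) = 2x³ + x² + 2x - 2.
Then u(8) = 1102.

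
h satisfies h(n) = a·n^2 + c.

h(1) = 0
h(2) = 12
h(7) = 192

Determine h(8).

252

From h(1) = 0 and h(2) = 12: 1a + c = 0 and 4a + c = 12.
Subtracting: 3a = 12, so a = 4; then c = 0 − 4·1 = -4.
So h(n) = 4n² − 4, and h(8) = 252.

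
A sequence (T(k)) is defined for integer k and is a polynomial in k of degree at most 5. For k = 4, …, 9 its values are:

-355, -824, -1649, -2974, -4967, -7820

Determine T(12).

-23819

Write T(k) = ak^5 + bk^4 + ck³ + dk² + ek + p; the 6 given values yield a linear system in the 6 coefficients.
Solving, the leading coefficient vanishes, and T(k) = -k^4 - 2k³ + 3k² - 5k + 1.
Then T(12) = -23819.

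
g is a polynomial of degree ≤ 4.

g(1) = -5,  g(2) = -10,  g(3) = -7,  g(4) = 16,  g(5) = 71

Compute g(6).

First differences: -5, 3, 23, 55. Second differences: 8, 20, 32. Third differences: 12, 12.
Level-3 differences are constant, so g has degree 3.
Fitting a degree-3 polynomial gives g(t) = 2t³ - 8t² + 5t - 4.
Then g(6) = 170.

170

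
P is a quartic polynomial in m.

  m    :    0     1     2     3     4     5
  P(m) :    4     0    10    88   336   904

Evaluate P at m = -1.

16

Write P(m) = am^4 + bm³ + cm² + dm + e; the 6 given values yield a linear system in the 5 coefficients.
Solving, P(m) = 2m^4 - 3m³ + 2m² - 5m + 4.
Then P(-1) = 16.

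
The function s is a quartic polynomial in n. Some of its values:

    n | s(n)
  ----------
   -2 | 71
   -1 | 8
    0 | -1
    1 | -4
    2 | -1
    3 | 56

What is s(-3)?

284

First differences: -63, -9, -3, 3, 57. Second differences: 54, 6, 6, 54. Third differences: -48, 0, 48. Fourth differences: 48, 48.
Level-4 differences are constant, so s has degree 4.
Fitting a degree-4 polynomial gives s(n) = 2n^4 - 4n³ + n² - 2n - 1.
Then s(-3) = 284.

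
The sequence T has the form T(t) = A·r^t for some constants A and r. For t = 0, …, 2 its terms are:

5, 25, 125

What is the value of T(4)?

Consecutive ratio: 25/5 = 5, and 125/25 = 5, so r = 5.
Then A·5^0 = 5 gives A = 5, and T(t) = 5·5^t.
T(4) = 5·5^4 = 3125.

3125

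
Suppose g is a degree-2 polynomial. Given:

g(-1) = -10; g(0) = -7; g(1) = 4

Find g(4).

85

Write g(m) = am² + bm + c; the 3 given values yield a linear system in the 3 coefficients.
Solving, g(m) = 4m² + 7m - 7.
Then g(4) = 85.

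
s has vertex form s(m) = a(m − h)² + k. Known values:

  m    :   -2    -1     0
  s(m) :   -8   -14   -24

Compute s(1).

-38

First differences -6, -10; second difference -4 = 2a, so a = -2.
Expanding, the m-coefficient is −2ah = 4h; matching it to the data gives h = -3, and then k = -6.
So s(m) = -2(m + 3)² − 6.
s(1) = -2·4² − 6 = -38.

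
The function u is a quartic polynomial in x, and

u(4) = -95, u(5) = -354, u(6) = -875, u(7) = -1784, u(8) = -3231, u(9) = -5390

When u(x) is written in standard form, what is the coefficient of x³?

First differences: -259, -521, -909, -1447, -2159. Second differences: -262, -388, -538, -712. Third differences: -126, -150, -174. Fourth differences: -24, -24.
Level-4 differences are constant, so u has degree 4.
Fitting a degree-4 polynomial gives u(x) = -x^4 + x³ + 5x² + 4x + 1.
The coefficient of x³ is 1.

1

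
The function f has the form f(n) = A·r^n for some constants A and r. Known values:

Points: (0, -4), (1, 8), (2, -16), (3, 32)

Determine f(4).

-64

Consecutive ratio: 8/(-4) = -2, and -16/8 = -2, so r = -2.
Then A·(-2)^0 = -4 gives A = -4, and f(n) = -4·(-2)^n.
f(4) = -4·(-2)^4 = -64.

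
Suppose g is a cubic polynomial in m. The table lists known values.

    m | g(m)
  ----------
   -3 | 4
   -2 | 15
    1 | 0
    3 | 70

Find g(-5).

-114

Write g(m) = am³ + bm² + cm + d; the 4 given values yield a linear system in the 4 coefficients.
Solving, g(m) = 2m³ + 4m² - 7m + 1.
Then g(-5) = -114.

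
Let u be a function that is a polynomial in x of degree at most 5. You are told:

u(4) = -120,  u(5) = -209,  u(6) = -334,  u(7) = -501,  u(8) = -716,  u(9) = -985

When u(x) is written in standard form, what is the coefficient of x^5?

First differences: -89, -125, -167, -215, -269. Second differences: -36, -42, -48, -54. Third differences: -6, -6, -6.
Level-3 differences are constant, so u has degree 3.
Fitting a degree-3 polynomial gives u(x) = -x³ - 3x² - x - 4.
The coefficient of x^5 is 0.

0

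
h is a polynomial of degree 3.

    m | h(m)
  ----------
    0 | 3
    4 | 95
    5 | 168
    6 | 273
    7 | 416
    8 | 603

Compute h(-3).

Write h(m) = am³ + bm² + cm + d; the 6 given values yield a linear system in the 4 coefficients.
Solving, h(m) = m³ + m² + 3m + 3.
Then h(-3) = -24.

-24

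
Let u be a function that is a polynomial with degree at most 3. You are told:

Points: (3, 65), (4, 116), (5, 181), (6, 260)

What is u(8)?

460

Write u(k) = ak³ + bk² + ck + d; the 4 given values yield a linear system in the 4 coefficients.
Solving, the leading coefficient vanishes, and u(k) = 7k² + 2k - 4.
Then u(8) = 460.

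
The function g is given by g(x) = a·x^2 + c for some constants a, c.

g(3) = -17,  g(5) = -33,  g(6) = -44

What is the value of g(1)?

-9

From g(3) = -17 and g(5) = -33: 9a + c = -17 and 25a + c = -33.
Subtracting: 16a = -16, so a = -1; then c = -17 − (-1)·9 = -8.
So g(x) = -1x² − 8, and g(1) = -9.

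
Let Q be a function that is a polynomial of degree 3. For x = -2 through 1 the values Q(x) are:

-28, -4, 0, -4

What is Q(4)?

Write Q(x) = ax³ + bx² + cx + d; the 4 given values yield a linear system in the 4 coefficients.
Solving, Q(x) = 2x³ - 4x² - 2x.
Then Q(4) = 56.

56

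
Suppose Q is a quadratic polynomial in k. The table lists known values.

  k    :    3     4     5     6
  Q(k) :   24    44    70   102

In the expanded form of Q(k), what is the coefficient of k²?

Write Q(k) = ak² + bk + c; the 4 given values yield a linear system in the 3 coefficients.
Solving, Q(k) = 3k² - k.
The coefficient of k² is 3.

3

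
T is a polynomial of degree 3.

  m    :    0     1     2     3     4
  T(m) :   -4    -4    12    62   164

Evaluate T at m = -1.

-6

First differences: 0, 16, 50, 102. Second differences: 16, 34, 52. Third differences: 18, 18.
Level-3 differences are constant, so T has degree 3.
Fitting a degree-3 polynomial gives T(m) = 3m³ - m² - 2m - 4.
Then T(-1) = -6.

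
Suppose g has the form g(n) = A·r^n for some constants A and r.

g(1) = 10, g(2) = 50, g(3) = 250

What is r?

Consecutive ratio: 50/10 = 5, and 250/50 = 5, so r = 5.
Then A·5^1 = 10 gives A = 2, and g(n) = 2·5^n.

5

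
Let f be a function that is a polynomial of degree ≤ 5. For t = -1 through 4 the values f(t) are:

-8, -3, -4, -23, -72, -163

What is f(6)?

First differences: 5, -1, -19, -49, -91. Second differences: -6, -18, -30, -42. Third differences: -12, -12, -12.
Level-3 differences are constant, so f has degree 3.
Fitting a degree-3 polynomial gives f(t) = -2t³ - 3t² + 4t - 3.
Then f(6) = -519.

-519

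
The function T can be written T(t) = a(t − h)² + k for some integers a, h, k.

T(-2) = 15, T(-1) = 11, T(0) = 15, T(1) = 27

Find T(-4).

47

First differences -4, 4, 12; second difference 8 = 2a, so a = 4.
Expanding, the t-coefficient is −2ah = -8h; matching it to the data gives h = -1, and then k = 11.
So T(t) = 4(t + 1)² + 11.
T(-4) = 4·(-3)² + 11 = 47.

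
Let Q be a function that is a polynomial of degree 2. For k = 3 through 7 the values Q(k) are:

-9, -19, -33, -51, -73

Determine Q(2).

-3

First differences: -10, -14, -18, -22. Second differences: -4, -4, -4.
Level-2 differences are constant, so Q has degree 2.
Fitting a degree-2 polynomial gives Q(k) = -2k² + 4k - 3.
Then Q(2) = -3.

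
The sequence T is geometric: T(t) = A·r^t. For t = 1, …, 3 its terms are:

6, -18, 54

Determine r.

-3

Consecutive ratio: -18/6 = -3, and 54/(-18) = -3, so r = -3.
Then A·(-3)^1 = 6 gives A = -2, and T(t) = -2·(-3)^t.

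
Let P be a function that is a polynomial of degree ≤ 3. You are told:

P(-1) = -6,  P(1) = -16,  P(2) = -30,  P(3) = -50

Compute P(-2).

Write P(m) = am³ + bm² + cm + d; the 4 given values yield a linear system in the 4 coefficients.
Solving, the leading coefficient vanishes, and P(m) = -3m² - 5m - 8.
Then P(-2) = -10.

-10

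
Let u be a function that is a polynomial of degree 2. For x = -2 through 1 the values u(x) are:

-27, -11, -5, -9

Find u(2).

Write u(x) = ax² + bx + c; the 4 given values yield a linear system in the 3 coefficients.
Solving, u(x) = -5x² + x - 5.
Then u(2) = -23.

-23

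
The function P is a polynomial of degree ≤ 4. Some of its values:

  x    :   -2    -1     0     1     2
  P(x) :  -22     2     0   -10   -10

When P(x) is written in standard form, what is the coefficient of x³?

First differences: 24, -2, -10, 0. Second differences: -26, -8, 10. Third differences: 18, 18.
Level-3 differences are constant, so P has degree 3.
Fitting a degree-3 polynomial gives P(x) = 3x³ - 4x² - 9x.
The coefficient of x³ is 3.

3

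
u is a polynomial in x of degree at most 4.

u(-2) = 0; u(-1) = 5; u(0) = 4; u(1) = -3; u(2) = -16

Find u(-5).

-51

First differences: 5, -1, -7, -13. Second differences: -6, -6, -6.
Level-2 differences are constant, so u has degree 2.
Fitting a degree-2 polynomial gives u(x) = -3x² - 4x + 4.
Then u(-5) = -51.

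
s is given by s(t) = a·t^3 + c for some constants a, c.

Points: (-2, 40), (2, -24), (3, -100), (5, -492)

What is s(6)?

-856

From s(-2) = 40 and s(2) = -24: -8a + c = 40 and 8a + c = -24.
Subtracting: 16a = -64, so a = -4; then c = 40 − (-4)·(-8) = 8.
So s(t) = -4t³ + 8, and s(6) = -856.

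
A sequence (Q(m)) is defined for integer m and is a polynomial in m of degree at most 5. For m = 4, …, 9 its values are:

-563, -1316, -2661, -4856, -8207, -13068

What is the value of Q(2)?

First differences: -753, -1345, -2195, -3351, -4861. Second differences: -592, -850, -1156, -1510. Third differences: -258, -306, -354. Fourth differences: -48, -48.
Level-4 differences are constant, so Q has degree 4.
Fitting a degree-4 polynomial gives Q(m) = -2m^4 + m³ - 9m² + 5m + 9.
Then Q(2) = -41.

-41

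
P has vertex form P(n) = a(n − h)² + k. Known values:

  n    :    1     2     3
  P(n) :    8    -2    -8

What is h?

4

First differences -10, -6; second difference 4 = 2a, so a = 2.
Expanding, the n-coefficient is −2ah = -4h; matching it to the data gives h = 4, and then k = -10.
So P(n) = 2(n − 4)² − 10.
Hence h = 4.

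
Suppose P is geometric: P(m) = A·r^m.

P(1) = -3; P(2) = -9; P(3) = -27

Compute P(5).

-243

Consecutive ratio: -9/(-3) = 3, and -27/(-9) = 3, so r = 3.
Then A·3^1 = -3 gives A = -1, and P(m) = -1·3^m.
P(5) = -1·3^5 = -243.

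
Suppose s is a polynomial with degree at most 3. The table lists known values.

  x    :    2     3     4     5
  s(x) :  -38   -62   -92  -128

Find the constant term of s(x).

-8

First differences: -24, -30, -36. Second differences: -6, -6.
Level-2 differences are constant, so s has degree 2.
Fitting a degree-2 polynomial gives s(x) = -3x² - 9x - 8.
The constant term is s(0) = -8.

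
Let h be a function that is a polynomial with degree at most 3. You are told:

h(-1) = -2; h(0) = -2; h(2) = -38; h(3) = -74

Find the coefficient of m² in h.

-6

Write h(m) = am³ + bm² + cm + d; the 4 given values yield a linear system in the 4 coefficients.
Solving, the leading coefficient vanishes, and h(m) = -6m² - 6m - 2.
The coefficient of m² is -6.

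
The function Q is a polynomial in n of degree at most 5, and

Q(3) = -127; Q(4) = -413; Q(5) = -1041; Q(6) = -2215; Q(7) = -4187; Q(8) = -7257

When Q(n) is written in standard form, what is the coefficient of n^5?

First differences: -286, -628, -1174, -1972, -3070. Second differences: -342, -546, -798, -1098. Third differences: -204, -252, -300. Fourth differences: -48, -48.
Level-4 differences are constant, so Q has degree 4.
Fitting a degree-4 polynomial gives Q(n) = -2n^4 + 2n³ - n² - 3n - 1.
The coefficient of n^5 is 0.

0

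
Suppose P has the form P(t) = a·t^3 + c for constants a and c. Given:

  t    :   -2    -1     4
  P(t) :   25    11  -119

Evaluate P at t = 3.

From P(-2) = 25 and P(-1) = 11: -8a + c = 25 and -1a + c = 11.
Subtracting: 7a = -14, so a = -2; then c = 25 − (-2)·(-8) = 9.
So P(t) = -2t³ + 9, and P(3) = -45.

-45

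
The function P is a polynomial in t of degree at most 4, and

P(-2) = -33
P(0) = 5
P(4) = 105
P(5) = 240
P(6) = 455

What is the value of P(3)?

Write P(t) = at^4 + bt³ + ct² + dt + e; the 5 given values yield a linear system in the 5 coefficients.
Solving, the leading coefficient vanishes, and P(t) = 3t³ - 5t² - 3t + 5.
Then P(3) = 32.

32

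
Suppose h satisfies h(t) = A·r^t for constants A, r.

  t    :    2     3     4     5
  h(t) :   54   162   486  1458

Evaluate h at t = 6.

Consecutive ratio: 162/54 = 3, and 486/162 = 3, so r = 3.
Then A·3^2 = 54 gives A = 6, and h(t) = 6·3^t.
h(6) = 6·3^6 = 4374.

4374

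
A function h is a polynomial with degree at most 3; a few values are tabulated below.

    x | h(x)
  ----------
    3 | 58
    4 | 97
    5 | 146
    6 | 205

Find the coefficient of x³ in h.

First differences: 39, 49, 59. Second differences: 10, 10.
Level-2 differences are constant, so h has degree 2.
Fitting a degree-2 polynomial gives h(x) = 5x² + 4x + 1.
The coefficient of x³ is 0.

0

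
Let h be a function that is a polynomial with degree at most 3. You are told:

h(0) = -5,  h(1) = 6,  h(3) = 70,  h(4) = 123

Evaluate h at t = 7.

366

Write h(t) = at³ + bt² + ct + d; the 4 given values yield a linear system in the 4 coefficients.
Solving, the leading coefficient vanishes, and h(t) = 7t² + 4t - 5.
Then h(7) = 366.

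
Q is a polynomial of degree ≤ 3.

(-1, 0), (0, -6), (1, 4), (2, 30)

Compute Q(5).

First differences: -6, 10, 26. Second differences: 16, 16.
Level-2 differences are constant, so Q has degree 2.
Fitting a degree-2 polynomial gives Q(m) = 8m² + 2m - 6.
Then Q(5) = 204.

204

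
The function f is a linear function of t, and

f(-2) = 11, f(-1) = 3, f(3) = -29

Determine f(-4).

27

Write f(t) = at + b; the 3 given values yield a linear system in the 2 coefficients.
Solving, f(t) = -8t - 5.
Then f(-4) = 27.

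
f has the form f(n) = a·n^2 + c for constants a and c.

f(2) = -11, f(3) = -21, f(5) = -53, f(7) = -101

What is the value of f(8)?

-131

From f(2) = -11 and f(3) = -21: 4a + c = -11 and 9a + c = -21.
Subtracting: 5a = -10, so a = -2; then c = -11 − (-2)·4 = -3.
So f(n) = -2n² − 3, and f(8) = -131.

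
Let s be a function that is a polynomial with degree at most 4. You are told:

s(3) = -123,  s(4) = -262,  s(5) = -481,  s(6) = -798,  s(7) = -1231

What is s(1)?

Write s(x) = ax^4 + bx³ + cx² + dx + e; the 5 given values yield a linear system in the 5 coefficients.
Solving, the leading coefficient vanishes, and s(x) = -3x³ - 4x² - 6.
Then s(1) = -13.

-13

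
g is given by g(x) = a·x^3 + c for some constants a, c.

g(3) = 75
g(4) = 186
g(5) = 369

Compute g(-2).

-30

From g(3) = 75 and g(4) = 186: 27a + c = 75 and 64a + c = 186.
Subtracting: 37a = 111, so a = 3; then c = 75 − 3·27 = -6.
So g(x) = 3x³ − 6, and g(-2) = -30.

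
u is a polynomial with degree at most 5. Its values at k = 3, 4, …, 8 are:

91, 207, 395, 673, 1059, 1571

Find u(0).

First differences: 116, 188, 278, 386, 512. Second differences: 72, 90, 108, 126. Third differences: 18, 18, 18.
Level-3 differences are constant, so u has degree 3.
Fitting a degree-3 polynomial gives u(k) = 3k³ + 5k - 5.
Then u(0) = -5.

-5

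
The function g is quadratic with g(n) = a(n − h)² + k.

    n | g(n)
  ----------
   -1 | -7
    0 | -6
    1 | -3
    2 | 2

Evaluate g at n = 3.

First differences 1, 3, 5; second difference 2 = 2a, so a = 1.
Expanding, the n-coefficient is −2ah = -2h; matching it to the data gives h = -1, and then k = -7.
So g(n) = 1(n + 1)² − 7.
g(3) = 1·4² − 7 = 9.

9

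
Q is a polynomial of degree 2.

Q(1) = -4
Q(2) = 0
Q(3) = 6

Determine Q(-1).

-6

Write Q(k) = ak² + bk + c; the 3 given values yield a linear system in the 3 coefficients.
Solving, Q(k) = k² + k - 6.
Then Q(-1) = -6.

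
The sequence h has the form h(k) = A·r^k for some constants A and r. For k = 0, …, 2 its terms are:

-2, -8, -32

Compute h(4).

-512

Consecutive ratio: -8/(-2) = 4, and -32/(-8) = 4, so r = 4.
Then A·4^0 = -2 gives A = -2, and h(k) = -2·4^k.
h(4) = -2·4^4 = -512.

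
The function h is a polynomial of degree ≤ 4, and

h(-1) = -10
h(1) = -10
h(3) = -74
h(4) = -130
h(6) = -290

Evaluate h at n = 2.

Write h(n) = an^4 + bn³ + cn² + dn + e; the 5 given values yield a linear system in the 5 coefficients.
Solving, the top 2 coefficients vanish, and h(n) = -8n² - 2.
Then h(2) = -34.

-34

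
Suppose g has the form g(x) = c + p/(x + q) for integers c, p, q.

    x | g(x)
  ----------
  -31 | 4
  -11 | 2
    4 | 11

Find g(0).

(g(x) − c)(x + q) = p for each data point; the three points give a linear system in c and q, then p follows.
Solving: c = 5, q = 1, p = 30, so g(x) = 5 + 30/(x + 1).
Then g(0) = 5 + 30/1 = 35.

35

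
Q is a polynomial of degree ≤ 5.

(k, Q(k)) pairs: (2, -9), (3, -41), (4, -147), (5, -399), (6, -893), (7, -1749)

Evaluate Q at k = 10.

First differences: -32, -106, -252, -494, -856. Second differences: -74, -146, -242, -362. Third differences: -72, -96, -120. Fourth differences: -24, -24.
Level-4 differences are constant, so Q has degree 4.
Fitting a degree-4 polynomial gives Q(k) = -k^4 + 2k³ - 5k + 1.
Then Q(10) = -8049.

-8049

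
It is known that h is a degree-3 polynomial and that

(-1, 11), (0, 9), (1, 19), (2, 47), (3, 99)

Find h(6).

459

First differences: -2, 10, 28, 52. Second differences: 12, 18, 24. Third differences: 6, 6.
Level-3 differences are constant, so h has degree 3.
Fitting a degree-3 polynomial gives h(n) = n³ + 6n² + 3n + 9.
Then h(6) = 459.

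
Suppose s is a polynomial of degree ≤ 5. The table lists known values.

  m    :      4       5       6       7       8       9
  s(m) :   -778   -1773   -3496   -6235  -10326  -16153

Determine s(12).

-48610

Write s(m) = am^5 + bm^4 + cm³ + dm² + em + p; the 6 given values yield a linear system in the 6 coefficients.
Solving, the leading coefficient vanishes, and s(m) = -2m^4 - 4m³ - 2m² + 5m + 2.
Then s(12) = -48610.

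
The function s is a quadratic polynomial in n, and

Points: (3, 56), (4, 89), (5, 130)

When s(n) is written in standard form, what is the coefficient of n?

5

Write s(n) = an² + bn + c; the 3 given values yield a linear system in the 3 coefficients.
Solving, s(n) = 4n² + 5n + 5.
The coefficient of n is 5.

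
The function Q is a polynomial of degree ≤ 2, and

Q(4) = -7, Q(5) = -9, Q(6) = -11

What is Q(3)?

First differences: -2, -2.
Level-1 differences are constant, so Q has degree 1.
Fitting a degree-1 polynomial gives Q(x) = -2x + 1.
Then Q(3) = -5.

-5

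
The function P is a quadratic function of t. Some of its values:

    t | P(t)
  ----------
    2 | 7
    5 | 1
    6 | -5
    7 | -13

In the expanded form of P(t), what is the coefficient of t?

Write P(t) = at² + bt + c; the 4 given values yield a linear system in the 3 coefficients.
Solving, P(t) = -t² + 5t + 1.
The coefficient of t is 5.

5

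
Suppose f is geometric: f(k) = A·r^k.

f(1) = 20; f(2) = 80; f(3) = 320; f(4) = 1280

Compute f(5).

5120

Consecutive ratio: 80/20 = 4, and 320/80 = 4, so r = 4.
Then A·4^1 = 20 gives A = 5, and f(k) = 5·4^k.
f(5) = 5·4^5 = 5120.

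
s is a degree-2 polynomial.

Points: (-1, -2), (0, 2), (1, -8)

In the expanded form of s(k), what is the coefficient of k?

Write s(k) = ak² + bk + c; the 3 given values yield a linear system in the 3 coefficients.
Solving, s(k) = -7k² - 3k + 2.
The coefficient of k is -3.

-3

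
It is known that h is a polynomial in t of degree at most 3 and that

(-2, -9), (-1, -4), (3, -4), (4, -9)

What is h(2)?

Write h(t) = at³ + bt² + ct + d; the 4 given values yield a linear system in the 4 coefficients.
Solving, the leading coefficient vanishes, and h(t) = -t² + 2t - 1.
Then h(2) = -1.

-1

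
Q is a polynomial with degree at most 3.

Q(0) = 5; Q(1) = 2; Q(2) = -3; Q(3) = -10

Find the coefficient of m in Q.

First differences: -3, -5, -7. Second differences: -2, -2.
Level-2 differences are constant, so Q has degree 2.
Fitting a degree-2 polynomial gives Q(m) = -m² - 2m + 5.
The coefficient of m is -2.

-2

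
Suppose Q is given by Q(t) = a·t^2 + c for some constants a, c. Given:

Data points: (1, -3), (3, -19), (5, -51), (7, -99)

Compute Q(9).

From Q(1) = -3 and Q(3) = -19: 1a + c = -3 and 9a + c = -19.
Subtracting: 8a = -16, so a = -2; then c = -3 − (-2)·1 = -1.
So Q(t) = -2t² − 1, and Q(9) = -163.

-163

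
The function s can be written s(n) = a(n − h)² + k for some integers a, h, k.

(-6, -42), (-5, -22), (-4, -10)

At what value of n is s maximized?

First differences 20, 12; second difference -8 = 2a, so a = -4.
Expanding, the n-coefficient is −2ah = 8h; matching it to the data gives h = -3, and then k = -6.
So s(n) = -4(n + 3)² − 6.
Hence h = -3.

-3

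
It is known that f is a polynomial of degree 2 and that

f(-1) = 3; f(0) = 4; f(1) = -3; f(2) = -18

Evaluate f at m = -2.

-6

First differences: 1, -7, -15. Second differences: -8, -8.
Level-2 differences are constant, so f has degree 2.
Fitting a degree-2 polynomial gives f(m) = -4m² - 3m + 4.
Then f(-2) = -6.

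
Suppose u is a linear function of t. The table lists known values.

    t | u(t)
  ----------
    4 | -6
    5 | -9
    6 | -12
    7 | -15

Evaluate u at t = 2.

0

First differences: -3, -3, -3.
Level-1 differences are constant, so u has degree 1.
Fitting a degree-1 polynomial gives u(t) = -3t + 6.
Then u(2) = 0.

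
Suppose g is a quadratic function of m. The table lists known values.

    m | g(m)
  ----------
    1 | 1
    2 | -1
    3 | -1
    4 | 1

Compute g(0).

5

First differences: -2, 0, 2. Second differences: 2, 2.
Level-2 differences are constant, so g has degree 2.
Fitting a degree-2 polynomial gives g(m) = m² - 5m + 5.
Then g(0) = 5.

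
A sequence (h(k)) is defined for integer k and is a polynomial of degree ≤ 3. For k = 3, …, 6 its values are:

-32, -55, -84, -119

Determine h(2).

-15

First differences: -23, -29, -35. Second differences: -6, -6.
Level-2 differences are constant, so h has degree 2.
Fitting a degree-2 polynomial gives h(k) = -3k² - 2k + 1.
Then h(2) = -15.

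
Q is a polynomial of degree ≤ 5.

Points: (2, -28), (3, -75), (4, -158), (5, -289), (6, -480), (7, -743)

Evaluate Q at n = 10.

-2084

First differences: -47, -83, -131, -191, -263. Second differences: -36, -48, -60, -72. Third differences: -12, -12, -12.
Level-3 differences are constant, so Q has degree 3.
Fitting a degree-3 polynomial gives Q(n) = -2n³ - 9n + 6.
Then Q(10) = -2084.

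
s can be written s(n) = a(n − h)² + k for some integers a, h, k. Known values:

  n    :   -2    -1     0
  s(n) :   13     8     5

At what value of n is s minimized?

First differences -5, -3; second difference 2 = 2a, so a = 1.
Expanding, the n-coefficient is −2ah = -2h; matching it to the data gives h = 1, and then k = 4.
So s(n) = 1(n − 1)² + 4.
Hence h = 1.

1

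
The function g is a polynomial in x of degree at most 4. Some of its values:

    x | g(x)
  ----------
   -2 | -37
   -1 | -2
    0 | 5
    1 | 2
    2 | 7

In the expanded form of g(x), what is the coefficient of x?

-1

First differences: 35, 7, -3, 5. Second differences: -28, -10, 8. Third differences: 18, 18.
Level-3 differences are constant, so g has degree 3.
Fitting a degree-3 polynomial gives g(x) = 3x³ - 5x² - x + 5.
The coefficient of x is -1.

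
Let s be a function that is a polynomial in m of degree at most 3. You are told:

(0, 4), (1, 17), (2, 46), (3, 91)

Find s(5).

229

First differences: 13, 29, 45. Second differences: 16, 16.
Level-2 differences are constant, so s has degree 2.
Fitting a degree-2 polynomial gives s(m) = 8m² + 5m + 4.
Then s(5) = 229.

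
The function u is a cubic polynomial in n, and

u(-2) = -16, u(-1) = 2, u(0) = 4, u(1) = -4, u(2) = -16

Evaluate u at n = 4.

First differences: 18, 2, -8, -12. Second differences: -16, -10, -4. Third differences: 6, 6.
Level-3 differences are constant, so u has degree 3.
Fitting a degree-3 polynomial gives u(n) = n³ - 5n² - 4n + 4.
Then u(4) = -28.

-28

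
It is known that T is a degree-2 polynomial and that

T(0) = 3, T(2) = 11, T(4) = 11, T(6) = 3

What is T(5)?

8

Write T(m) = am² + bm + c; the 4 given values yield a linear system in the 3 coefficients.
Solving, T(m) = -m² + 6m + 3.
Then T(5) = 8.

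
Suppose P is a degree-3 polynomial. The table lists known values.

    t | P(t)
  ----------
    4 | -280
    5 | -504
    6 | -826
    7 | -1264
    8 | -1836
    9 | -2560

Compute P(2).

-54

First differences: -224, -322, -438, -572, -724. Second differences: -98, -116, -134, -152. Third differences: -18, -18, -18.
Level-3 differences are constant, so P has degree 3.
Fitting a degree-3 polynomial gives P(t) = -3t³ - 4t² - 5t - 4.
Then P(2) = -54.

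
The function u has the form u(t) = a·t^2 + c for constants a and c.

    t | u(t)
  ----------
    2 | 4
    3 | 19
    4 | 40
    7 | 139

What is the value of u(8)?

From u(2) = 4 and u(3) = 19: 4a + c = 4 and 9a + c = 19.
Subtracting: 5a = 15, so a = 3; then c = 4 − 3·4 = -8.
So u(t) = 3t² − 8, and u(8) = 184.

184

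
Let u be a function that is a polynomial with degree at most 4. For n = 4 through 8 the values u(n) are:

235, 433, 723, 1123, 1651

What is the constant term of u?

3

First differences: 198, 290, 400, 528. Second differences: 92, 110, 128. Third differences: 18, 18.
Level-3 differences are constant, so u has degree 3.
Fitting a degree-3 polynomial gives u(n) = 3n³ + n² + 6n + 3.
The constant term is u(0) = 3.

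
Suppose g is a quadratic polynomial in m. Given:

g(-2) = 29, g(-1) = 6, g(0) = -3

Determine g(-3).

66

Write g(m) = am² + bm + c; the 3 given values yield a linear system in the 3 coefficients.
Solving, g(m) = 7m² - 2m - 3.
Then g(-3) = 66.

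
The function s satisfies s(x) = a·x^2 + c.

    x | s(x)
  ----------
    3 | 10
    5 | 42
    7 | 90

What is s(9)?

From s(3) = 10 and s(5) = 42: 9a + c = 10 and 25a + c = 42.
Subtracting: 16a = 32, so a = 2; then c = 10 − 2·9 = -8.
So s(x) = 2x² − 8, and s(9) = 154.

154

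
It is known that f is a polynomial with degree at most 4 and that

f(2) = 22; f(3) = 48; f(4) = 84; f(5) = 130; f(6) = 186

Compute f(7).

First differences: 26, 36, 46, 56. Second differences: 10, 10, 10.
Level-2 differences are constant, so f has degree 2.
Extending the table by one column gives the next first difference 66, so f(7) = 186 + 66 = 252.

252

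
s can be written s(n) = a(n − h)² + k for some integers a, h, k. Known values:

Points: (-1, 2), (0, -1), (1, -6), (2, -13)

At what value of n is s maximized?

First differences -3, -5, -7; second difference -2 = 2a, so a = -1.
Expanding, the n-coefficient is −2ah = 2h; matching it to the data gives h = -2, and then k = 3.
So s(n) = -1(n + 2)² + 3.
Hence h = -2.

-2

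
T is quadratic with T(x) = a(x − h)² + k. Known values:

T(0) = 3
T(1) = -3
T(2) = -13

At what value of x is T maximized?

First differences -6, -10; second difference -4 = 2a, so a = -2.
Expanding, the x-coefficient is −2ah = 4h; matching it to the data gives h = -1, and then k = 5.
So T(x) = -2(x + 1)² + 5.
Hence h = -1.

-1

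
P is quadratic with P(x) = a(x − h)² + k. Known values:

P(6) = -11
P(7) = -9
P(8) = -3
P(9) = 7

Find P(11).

First differences 2, 6, 10; second difference 4 = 2a, so a = 2.
Expanding, the x-coefficient is −2ah = -4h; matching it to the data gives h = 6, and then k = -11.
So P(x) = 2(x − 6)² − 11.
P(11) = 2·5² − 11 = 39.

39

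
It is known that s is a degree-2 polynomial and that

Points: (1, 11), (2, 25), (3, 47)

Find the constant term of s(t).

5

Write s(t) = at² + bt + c; the 3 given values yield a linear system in the 3 coefficients.
Solving, s(t) = 4t² + 2t + 5.
The constant term is s(0) = 5.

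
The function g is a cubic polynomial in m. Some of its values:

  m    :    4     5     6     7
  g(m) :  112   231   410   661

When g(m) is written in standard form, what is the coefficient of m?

-3

Write g(m) = am³ + bm² + cm + d; the 4 given values yield a linear system in the 4 coefficients.
Solving, g(m) = 2m³ - 3m - 4.
The coefficient of m is -3.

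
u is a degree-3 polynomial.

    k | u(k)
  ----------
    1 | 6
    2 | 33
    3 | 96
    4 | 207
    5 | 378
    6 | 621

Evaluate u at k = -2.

Write u(k) = ak³ + bk² + ck + d; the 6 given values yield a linear system in the 4 coefficients.
Solving, u(k) = 2k³ + 6k² - 5k + 3.
Then u(-2) = 21.

21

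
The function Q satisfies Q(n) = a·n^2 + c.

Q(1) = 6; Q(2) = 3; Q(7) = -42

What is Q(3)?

-2

From Q(1) = 6 and Q(2) = 3: 1a + c = 6 and 4a + c = 3.
Subtracting: 3a = -3, so a = -1; then c = 6 − (-1)·1 = 7.
So Q(n) = -1n² + 7, and Q(3) = -2.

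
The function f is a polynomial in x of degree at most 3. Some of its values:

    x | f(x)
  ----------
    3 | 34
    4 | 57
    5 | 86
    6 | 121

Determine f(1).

First differences: 23, 29, 35. Second differences: 6, 6.
Level-2 differences are constant, so f has degree 2.
Fitting a degree-2 polynomial gives f(x) = 3x² + 2x + 1.
Then f(1) = 6.

6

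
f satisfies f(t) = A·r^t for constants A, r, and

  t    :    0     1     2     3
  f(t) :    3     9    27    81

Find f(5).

Consecutive ratio: 9/3 = 3, and 27/9 = 3, so r = 3.
Then A·3^0 = 3 gives A = 3, and f(t) = 3·3^t.
f(5) = 3·3^5 = 729.

729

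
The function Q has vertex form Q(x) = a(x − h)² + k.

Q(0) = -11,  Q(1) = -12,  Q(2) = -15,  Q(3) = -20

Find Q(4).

-27

First differences -1, -3, -5; second difference -2 = 2a, so a = -1.
Expanding, the x-coefficient is −2ah = 2h; matching it to the data gives h = 0, and then k = -11.
So Q(x) = -1(x + 0)² − 11.
Q(4) = -1·4² − 11 = -27.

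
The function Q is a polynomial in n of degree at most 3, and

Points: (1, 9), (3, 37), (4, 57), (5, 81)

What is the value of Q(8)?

Write Q(n) = an³ + bn² + cn + d; the 4 given values yield a linear system in the 4 coefficients.
Solving, the leading coefficient vanishes, and Q(n) = 2n² + 6n + 1.
Then Q(8) = 177.

177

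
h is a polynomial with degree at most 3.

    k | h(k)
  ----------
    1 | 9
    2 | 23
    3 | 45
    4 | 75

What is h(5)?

Write h(k) = ak³ + bk² + ck + d; the 4 given values yield a linear system in the 4 coefficients.
Solving, the leading coefficient vanishes, and h(k) = 4k² + 2k + 3.
Then h(5) = 113.

113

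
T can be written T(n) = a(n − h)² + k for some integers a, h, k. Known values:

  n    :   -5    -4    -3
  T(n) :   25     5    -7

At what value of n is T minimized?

First differences -20, -12; second difference 8 = 2a, so a = 4.
Expanding, the n-coefficient is −2ah = -8h; matching it to the data gives h = -2, and then k = -11.
So T(n) = 4(n + 2)² − 11.
Hence h = -2.

-2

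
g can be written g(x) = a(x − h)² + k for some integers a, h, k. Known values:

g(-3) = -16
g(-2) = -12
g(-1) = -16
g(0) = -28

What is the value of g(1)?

-48

First differences 4, -4, -12; second difference -8 = 2a, so a = -4.
Expanding, the x-coefficient is −2ah = 8h; matching it to the data gives h = -2, and then k = -12.
So g(x) = -4(x + 2)² − 12.
g(1) = -4·3² − 12 = -48.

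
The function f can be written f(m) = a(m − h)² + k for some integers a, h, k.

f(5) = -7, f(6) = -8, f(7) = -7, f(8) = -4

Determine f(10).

8

First differences -1, 1, 3; second difference 2 = 2a, so a = 1.
Expanding, the m-coefficient is −2ah = -2h; matching it to the data gives h = 6, and then k = -8.
So f(m) = 1(m − 6)² − 8.
f(10) = 1·4² − 8 = 8.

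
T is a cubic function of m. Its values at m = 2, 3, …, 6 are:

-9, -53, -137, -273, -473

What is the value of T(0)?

First differences: -44, -84, -136, -200. Second differences: -40, -52, -64. Third differences: -12, -12.
Level-3 differences are constant, so T has degree 3.
Fitting a degree-3 polynomial gives T(m) = -2m³ - 2m² + 4m + 7.
Then T(0) = 7.

7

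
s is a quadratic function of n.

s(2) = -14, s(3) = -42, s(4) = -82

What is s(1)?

Write s(n) = an² + bn + c; the 3 given values yield a linear system in the 3 coefficients.
Solving, s(n) = -6n² + 2n + 6.
Then s(1) = 2.

2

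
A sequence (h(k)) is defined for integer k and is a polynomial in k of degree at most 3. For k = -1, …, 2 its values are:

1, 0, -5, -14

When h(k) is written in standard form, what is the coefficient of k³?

First differences: -1, -5, -9. Second differences: -4, -4.
Level-2 differences are constant, so h has degree 2.
Fitting a degree-2 polynomial gives h(k) = -2k² - 3k.
The coefficient of k³ is 0.

0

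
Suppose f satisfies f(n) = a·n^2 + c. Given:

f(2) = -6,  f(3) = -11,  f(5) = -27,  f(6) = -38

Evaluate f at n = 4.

From f(2) = -6 and f(3) = -11: 4a + c = -6 and 9a + c = -11.
Subtracting: 5a = -5, so a = -1; then c = -6 − (-1)·4 = -2.
So f(n) = -1n² − 2, and f(4) = -18.

-18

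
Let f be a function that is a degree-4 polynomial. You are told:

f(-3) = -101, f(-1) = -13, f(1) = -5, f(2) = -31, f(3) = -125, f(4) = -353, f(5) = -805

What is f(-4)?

Write f(x) = ax^4 + bx³ + cx² + dx + e; the 7 given values yield a linear system in the 5 coefficients.
Solving, f(x) = -x^4 - x³ - 3x² + 5x - 5.
Then f(-4) = -265.

-265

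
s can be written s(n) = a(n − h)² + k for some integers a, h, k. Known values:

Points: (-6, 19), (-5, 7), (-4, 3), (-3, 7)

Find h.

-4

First differences -12, -4, 4; second difference 8 = 2a, so a = 4.
Expanding, the n-coefficient is −2ah = -8h; matching it to the data gives h = -4, and then k = 3.
So s(n) = 4(n + 4)² + 3.
Hence h = -4.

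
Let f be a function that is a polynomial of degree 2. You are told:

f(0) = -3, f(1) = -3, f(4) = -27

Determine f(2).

-7

Write f(n) = an² + bn + c; the 3 given values yield a linear system in the 3 coefficients.
Solving, f(n) = -2n² + 2n - 3.
Then f(2) = -7.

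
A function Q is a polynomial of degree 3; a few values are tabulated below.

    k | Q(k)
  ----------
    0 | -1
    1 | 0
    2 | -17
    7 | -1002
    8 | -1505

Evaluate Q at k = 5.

Write Q(k) = ak³ + bk² + ck + d; the 5 given values yield a linear system in the 4 coefficients.
Solving, Q(k) = -3k³ + 4k - 1.
Then Q(5) = -356.

-356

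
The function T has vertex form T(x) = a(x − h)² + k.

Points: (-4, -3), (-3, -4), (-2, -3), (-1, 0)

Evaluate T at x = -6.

First differences -1, 1, 3; second difference 2 = 2a, so a = 1.
Expanding, the x-coefficient is −2ah = -2h; matching it to the data gives h = -3, and then k = -4.
So T(x) = 1(x + 3)² − 4.
T(-6) = 1·(-3)² − 4 = 5.

5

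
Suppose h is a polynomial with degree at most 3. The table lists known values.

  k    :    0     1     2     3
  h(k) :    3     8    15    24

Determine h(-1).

First differences: 5, 7, 9. Second differences: 2, 2.
Level-2 differences are constant, so h has degree 2.
Fitting a degree-2 polynomial gives h(k) = k² + 4k + 3.
Then h(-1) = 0.

0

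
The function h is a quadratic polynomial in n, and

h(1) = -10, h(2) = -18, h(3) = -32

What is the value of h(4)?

Write h(n) = an² + bn + c; the 3 given values yield a linear system in the 3 coefficients.
Solving, h(n) = -3n² + n - 8.
Then h(4) = -52.

-52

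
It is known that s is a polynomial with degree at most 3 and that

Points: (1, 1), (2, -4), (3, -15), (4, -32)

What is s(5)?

Write s(m) = am³ + bm² + cm + d; the 4 given values yield a linear system in the 4 coefficients.
Solving, the leading coefficient vanishes, and s(m) = -3m² + 4m.
Then s(5) = -55.

-55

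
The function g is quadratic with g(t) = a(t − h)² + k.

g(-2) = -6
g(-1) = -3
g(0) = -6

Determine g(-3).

First differences 3, -3; second difference -6 = 2a, so a = -3.
Expanding, the t-coefficient is −2ah = 6h; matching it to the data gives h = -1, and then k = -3.
So g(t) = -3(t + 1)² − 3.
g(-3) = -3·(-2)² − 3 = -15.

-15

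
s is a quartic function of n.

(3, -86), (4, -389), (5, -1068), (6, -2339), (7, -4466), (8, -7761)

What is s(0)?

First differences: -303, -679, -1271, -2127, -3295. Second differences: -376, -592, -856, -1168. Third differences: -216, -264, -312. Fourth differences: -48, -48.
Level-4 differences are constant, so s has degree 4.
Fitting a degree-4 polynomial gives s(n) = -2n^4 + 6n² + 5n + 7.
Then s(0) = 7.

7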